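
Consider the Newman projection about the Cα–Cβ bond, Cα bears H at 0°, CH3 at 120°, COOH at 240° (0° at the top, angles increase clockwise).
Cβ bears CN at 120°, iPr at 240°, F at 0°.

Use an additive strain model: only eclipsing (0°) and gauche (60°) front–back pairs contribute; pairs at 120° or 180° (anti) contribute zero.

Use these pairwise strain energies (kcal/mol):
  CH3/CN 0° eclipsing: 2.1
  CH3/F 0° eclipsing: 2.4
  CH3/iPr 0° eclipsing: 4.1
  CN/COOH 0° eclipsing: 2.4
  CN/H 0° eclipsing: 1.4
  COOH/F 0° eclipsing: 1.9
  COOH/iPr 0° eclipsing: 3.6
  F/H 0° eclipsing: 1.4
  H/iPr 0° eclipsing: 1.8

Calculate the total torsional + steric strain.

7.1 kcal/mol

This conformer is eclipsed. H at 0° is eclipsed with F at 0° (1.4); CH3 at 120° is eclipsed with CN at 120° (2.1); COOH at 240° is eclipsed with iPr at 240° (3.6). Total 7.1 kcal/mol.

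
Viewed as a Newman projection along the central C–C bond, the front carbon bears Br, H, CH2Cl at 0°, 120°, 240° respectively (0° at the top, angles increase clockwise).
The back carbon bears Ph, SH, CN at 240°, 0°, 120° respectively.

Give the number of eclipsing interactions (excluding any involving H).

Non-H eclipsing pairs: Br(0°)/SH(0°); CH2Cl(240°)/Ph(240°) — 2 interactions.

2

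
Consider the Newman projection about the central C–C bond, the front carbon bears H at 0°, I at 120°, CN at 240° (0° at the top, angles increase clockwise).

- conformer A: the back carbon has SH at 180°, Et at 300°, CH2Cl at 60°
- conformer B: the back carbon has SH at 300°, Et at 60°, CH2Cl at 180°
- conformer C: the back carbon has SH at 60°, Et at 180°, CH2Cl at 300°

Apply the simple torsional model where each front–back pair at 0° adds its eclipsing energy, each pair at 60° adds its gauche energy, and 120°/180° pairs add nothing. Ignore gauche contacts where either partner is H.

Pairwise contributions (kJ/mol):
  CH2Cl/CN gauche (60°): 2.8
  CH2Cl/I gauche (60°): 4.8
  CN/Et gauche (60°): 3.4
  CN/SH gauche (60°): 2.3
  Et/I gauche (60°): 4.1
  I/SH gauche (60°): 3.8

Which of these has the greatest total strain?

A is staggered. I at 120° is gauche with SH at 180° (3.8); I at 120° is gauche with CH2Cl at 60° (4.8); CN at 240° is gauche with SH at 180° (2.3); CN at 240° is gauche with Et at 300° (3.4). Total 14.3 kJ/mol.
B is staggered. I at 120° is gauche with Et at 60° (4.1); I at 120° is gauche with CH2Cl at 180° (4.8); CN at 240° is gauche with SH at 300° (2.3); CN at 240° is gauche with CH2Cl at 180° (2.8). Total 14.0 kJ/mol.
C is staggered. I at 120° is gauche with SH at 60° (3.8); I at 120° is gauche with Et at 180° (4.1); CN at 240° is gauche with Et at 180° (3.4); CN at 240° is gauche with CH2Cl at 300° (2.8). Total 14.1 kJ/mol.
A has the highest total (14.3 kJ/mol).

A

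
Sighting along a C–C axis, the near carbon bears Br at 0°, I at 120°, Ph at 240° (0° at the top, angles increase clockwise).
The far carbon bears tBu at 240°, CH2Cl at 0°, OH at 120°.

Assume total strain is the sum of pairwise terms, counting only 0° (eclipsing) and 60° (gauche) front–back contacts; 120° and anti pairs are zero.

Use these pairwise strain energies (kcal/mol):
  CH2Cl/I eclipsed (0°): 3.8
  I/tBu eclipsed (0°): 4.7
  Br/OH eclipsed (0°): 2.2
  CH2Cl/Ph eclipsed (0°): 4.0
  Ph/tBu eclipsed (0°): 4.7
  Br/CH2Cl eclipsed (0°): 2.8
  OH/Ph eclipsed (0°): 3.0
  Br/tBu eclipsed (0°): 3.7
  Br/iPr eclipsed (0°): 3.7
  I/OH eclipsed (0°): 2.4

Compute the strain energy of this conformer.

9.9 kcal/mol

This conformer (eclipsed): Br(0°)/CH2Cl(0°) eclipsed 2.8; I(120°)/OH(120°) eclipsed 2.4; Ph(240°)/tBu(240°) eclipsed 4.7 → 9.9 kcal/mol.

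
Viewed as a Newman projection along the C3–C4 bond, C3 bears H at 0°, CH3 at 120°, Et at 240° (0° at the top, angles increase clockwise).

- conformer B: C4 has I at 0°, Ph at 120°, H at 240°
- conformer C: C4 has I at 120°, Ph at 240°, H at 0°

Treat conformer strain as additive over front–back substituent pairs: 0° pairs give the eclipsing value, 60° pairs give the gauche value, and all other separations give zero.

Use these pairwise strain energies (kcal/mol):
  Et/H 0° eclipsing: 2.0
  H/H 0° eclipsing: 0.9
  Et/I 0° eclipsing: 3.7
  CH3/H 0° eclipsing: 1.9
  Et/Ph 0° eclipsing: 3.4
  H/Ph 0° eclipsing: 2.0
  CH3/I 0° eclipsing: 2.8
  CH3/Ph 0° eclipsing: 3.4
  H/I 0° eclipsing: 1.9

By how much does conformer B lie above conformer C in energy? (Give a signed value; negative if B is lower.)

+0.2 kcal/mol

B (eclipsed): H–I eclipsed, CH3–Ph eclipsed, Et–H eclipsed; 1.9 + 3.4 + 2.0 = 7.3 kcal/mol.
C (eclipsed): H–H eclipsed, CH3–I eclipsed, Et–Ph eclipsed; 0.9 + 2.8 + 3.4 = 7.1 kcal/mol.
E(B) − E(C) = 7.3 − 7.1 = +0.2 kcal/mol.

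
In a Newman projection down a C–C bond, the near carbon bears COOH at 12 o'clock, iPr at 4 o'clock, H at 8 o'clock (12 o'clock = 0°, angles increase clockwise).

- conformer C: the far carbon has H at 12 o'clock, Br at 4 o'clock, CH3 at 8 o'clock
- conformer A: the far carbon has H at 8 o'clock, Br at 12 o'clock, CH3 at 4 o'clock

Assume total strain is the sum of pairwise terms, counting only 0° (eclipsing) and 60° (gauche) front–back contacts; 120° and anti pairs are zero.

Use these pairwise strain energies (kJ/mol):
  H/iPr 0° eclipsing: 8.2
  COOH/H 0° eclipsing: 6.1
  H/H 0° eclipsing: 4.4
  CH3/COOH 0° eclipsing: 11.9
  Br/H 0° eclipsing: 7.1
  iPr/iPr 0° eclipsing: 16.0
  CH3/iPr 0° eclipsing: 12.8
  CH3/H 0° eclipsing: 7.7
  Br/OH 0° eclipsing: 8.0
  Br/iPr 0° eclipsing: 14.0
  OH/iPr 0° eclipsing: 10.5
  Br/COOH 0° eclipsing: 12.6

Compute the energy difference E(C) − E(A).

-2.0 kJ/mol

C is eclipsed. COOH at 0° is eclipsed with H at 0° (6.1); iPr at 120° is eclipsed with Br at 120° (14.0); H at 240° is eclipsed with CH3 at 240° (7.7). Total 27.8 kJ/mol.
A is eclipsed. COOH at 0° is eclipsed with Br at 0° (12.6); iPr at 120° is eclipsed with CH3 at 120° (12.8); H at 240° is eclipsed with H at 240° (4.4). Total 29.8 kJ/mol.
E(C) − E(A) = 27.8 − 29.8 = -2.0 kJ/mol.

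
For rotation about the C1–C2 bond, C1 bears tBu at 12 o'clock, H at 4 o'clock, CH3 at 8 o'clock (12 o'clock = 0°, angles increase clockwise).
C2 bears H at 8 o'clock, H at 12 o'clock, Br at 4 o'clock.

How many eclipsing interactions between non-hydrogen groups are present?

Every eclipsing pair involves H, so the count is 0.

0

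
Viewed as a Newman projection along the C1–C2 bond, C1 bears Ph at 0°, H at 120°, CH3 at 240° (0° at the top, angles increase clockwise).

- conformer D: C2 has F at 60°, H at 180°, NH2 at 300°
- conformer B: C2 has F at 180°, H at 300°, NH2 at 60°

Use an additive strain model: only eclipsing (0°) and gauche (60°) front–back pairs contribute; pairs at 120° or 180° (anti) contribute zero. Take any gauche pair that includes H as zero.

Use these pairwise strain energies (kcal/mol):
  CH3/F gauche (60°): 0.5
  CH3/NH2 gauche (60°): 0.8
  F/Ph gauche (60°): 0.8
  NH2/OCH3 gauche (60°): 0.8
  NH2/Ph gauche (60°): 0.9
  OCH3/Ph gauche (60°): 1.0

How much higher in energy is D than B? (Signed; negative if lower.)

+1.1 kcal/mol

D (staggered): Ph(0°)/F(60°) gauche 0.8; Ph(0°)/NH2(300°) gauche 0.9; CH3(240°)/NH2(300°) gauche 0.8 → 2.5 kcal/mol.
B (staggered): Ph(0°)/NH2(60°) gauche 0.9; CH3(240°)/F(180°) gauche 0.5 → 1.4 kcal/mol.
E(D) − E(B) = 2.5 − 1.4 = +1.1 kcal/mol.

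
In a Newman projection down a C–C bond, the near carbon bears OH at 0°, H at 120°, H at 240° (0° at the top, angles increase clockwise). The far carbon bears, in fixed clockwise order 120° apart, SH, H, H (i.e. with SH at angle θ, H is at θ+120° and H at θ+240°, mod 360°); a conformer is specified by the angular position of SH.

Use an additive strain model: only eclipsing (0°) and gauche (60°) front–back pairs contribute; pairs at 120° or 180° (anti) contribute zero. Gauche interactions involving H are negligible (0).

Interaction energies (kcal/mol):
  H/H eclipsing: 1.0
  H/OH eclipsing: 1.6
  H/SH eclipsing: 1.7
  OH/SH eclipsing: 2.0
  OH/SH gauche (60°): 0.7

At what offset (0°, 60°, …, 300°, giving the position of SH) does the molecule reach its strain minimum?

180°

SH at 0° (eclipsed): OH(0°)/SH(0°) eclipsed 2.0; H(120°)/H(120°) eclipsed 1.0; H(240°)/H(240°) eclipsed 1.0 → 4.0 kcal/mol.
SH at 60° (staggered): OH(0°)/SH(60°) gauche 0.7 → 0.7 kcal/mol.
SH at 120° (eclipsed): OH(0°)/H(0°) eclipsed 1.6; H(120°)/SH(120°) eclipsed 1.7; H(240°)/H(240°) eclipsed 1.0 → 4.3 kcal/mol.
SH at 180° (staggered): no non-H gauche contacts → 0.0 kcal/mol.
SH at 240° (eclipsed): OH(0°)/H(0°) eclipsed 1.6; H(120°)/H(120°) eclipsed 1.0; H(240°)/SH(240°) eclipsed 1.7 → 4.3 kcal/mol.
SH at 300° (staggered): OH(0°)/SH(300°) gauche 0.7 → 0.7 kcal/mol.
The minimum (0.0 kcal/mol) occurs with SH at 180°.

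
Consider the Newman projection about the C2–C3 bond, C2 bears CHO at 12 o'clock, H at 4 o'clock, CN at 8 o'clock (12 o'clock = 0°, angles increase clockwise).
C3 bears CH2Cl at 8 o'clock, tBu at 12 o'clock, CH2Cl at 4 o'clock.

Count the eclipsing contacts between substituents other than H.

2

Non-H eclipsing pairs: CHO(0°)/tBu(0°); CN(240°)/CH2Cl(240°) — 2 interactions.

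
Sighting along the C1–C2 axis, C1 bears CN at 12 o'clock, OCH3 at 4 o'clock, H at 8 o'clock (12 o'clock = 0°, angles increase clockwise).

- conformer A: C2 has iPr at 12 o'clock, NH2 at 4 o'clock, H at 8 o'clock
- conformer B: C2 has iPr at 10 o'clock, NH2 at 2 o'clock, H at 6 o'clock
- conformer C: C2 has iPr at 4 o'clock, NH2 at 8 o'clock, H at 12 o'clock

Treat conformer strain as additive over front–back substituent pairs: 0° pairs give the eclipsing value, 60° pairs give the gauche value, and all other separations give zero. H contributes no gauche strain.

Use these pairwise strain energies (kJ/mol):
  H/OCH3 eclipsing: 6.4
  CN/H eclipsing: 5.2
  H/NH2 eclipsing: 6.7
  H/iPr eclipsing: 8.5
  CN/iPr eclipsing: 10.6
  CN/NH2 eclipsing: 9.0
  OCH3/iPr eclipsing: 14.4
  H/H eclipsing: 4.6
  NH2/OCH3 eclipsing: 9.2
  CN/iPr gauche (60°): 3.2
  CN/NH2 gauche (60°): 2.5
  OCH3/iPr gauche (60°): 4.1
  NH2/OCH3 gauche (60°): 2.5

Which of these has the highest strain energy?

A (eclipsed): CN(0°)/iPr(0°) eclipsed 10.6; OCH3(120°)/NH2(120°) eclipsed 9.2; H(240°)/H(240°) eclipsed 4.6 → 24.4 kJ/mol.
B (staggered): CN(0°)/iPr(300°) gauche 3.2; CN(0°)/NH2(60°) gauche 2.5; OCH3(120°)/NH2(60°) gauche 2.5 → 8.2 kJ/mol.
C (eclipsed): CN(0°)/H(0°) eclipsed 5.2; OCH3(120°)/iPr(120°) eclipsed 14.4; H(240°)/NH2(240°) eclipsed 6.7 → 26.3 kJ/mol.
C has the highest total (26.3 kJ/mol).

C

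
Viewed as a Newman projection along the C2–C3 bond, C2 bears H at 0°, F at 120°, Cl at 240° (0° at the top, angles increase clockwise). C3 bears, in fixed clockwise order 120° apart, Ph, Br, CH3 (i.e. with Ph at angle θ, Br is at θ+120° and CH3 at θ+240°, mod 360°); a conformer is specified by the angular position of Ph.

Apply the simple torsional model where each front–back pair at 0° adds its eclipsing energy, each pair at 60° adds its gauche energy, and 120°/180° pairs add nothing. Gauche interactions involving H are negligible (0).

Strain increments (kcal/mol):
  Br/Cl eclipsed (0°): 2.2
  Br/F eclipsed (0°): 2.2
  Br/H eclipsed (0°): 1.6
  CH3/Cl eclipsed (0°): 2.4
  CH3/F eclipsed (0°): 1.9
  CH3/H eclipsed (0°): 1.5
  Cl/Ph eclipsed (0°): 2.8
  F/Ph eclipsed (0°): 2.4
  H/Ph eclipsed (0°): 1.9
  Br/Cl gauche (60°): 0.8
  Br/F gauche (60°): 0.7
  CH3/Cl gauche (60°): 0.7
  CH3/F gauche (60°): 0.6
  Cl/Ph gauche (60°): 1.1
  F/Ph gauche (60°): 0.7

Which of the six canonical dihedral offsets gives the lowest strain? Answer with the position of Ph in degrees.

60°

Ph at 0° (eclipsed): H(0°)/Ph(0°) eclipsed 1.9; F(120°)/Br(120°) eclipsed 2.2; Cl(240°)/CH3(240°) eclipsed 2.4 → 6.5 kcal/mol.
Ph at 60° (staggered): F(120°)/Ph(60°) gauche 0.7; F(120°)/Br(180°) gauche 0.7; Cl(240°)/Br(180°) gauche 0.8; Cl(240°)/CH3(300°) gauche 0.7 → 2.9 kcal/mol.
Ph at 120° (eclipsed): H(0°)/CH3(0°) eclipsed 1.5; F(120°)/Ph(120°) eclipsed 2.4; Cl(240°)/Br(240°) eclipsed 2.2 → 6.1 kcal/mol.
Ph at 180° (staggered): F(120°)/Ph(180°) gauche 0.7; F(120°)/CH3(60°) gauche 0.6; Cl(240°)/Ph(180°) gauche 1.1; Cl(240°)/Br(300°) gauche 0.8 → 3.2 kcal/mol.
Ph at 240° (eclipsed): H(0°)/Br(0°) eclipsed 1.6; F(120°)/CH3(120°) eclipsed 1.9; Cl(240°)/Ph(240°) eclipsed 2.8 → 6.3 kcal/mol.
Ph at 300° (staggered): F(120°)/Br(60°) gauche 0.7; F(120°)/CH3(180°) gauche 0.6; Cl(240°)/Ph(300°) gauche 1.1; Cl(240°)/CH3(180°) gauche 0.7 → 3.1 kcal/mol.
The minimum (2.9 kcal/mol) occurs with Ph at 60°.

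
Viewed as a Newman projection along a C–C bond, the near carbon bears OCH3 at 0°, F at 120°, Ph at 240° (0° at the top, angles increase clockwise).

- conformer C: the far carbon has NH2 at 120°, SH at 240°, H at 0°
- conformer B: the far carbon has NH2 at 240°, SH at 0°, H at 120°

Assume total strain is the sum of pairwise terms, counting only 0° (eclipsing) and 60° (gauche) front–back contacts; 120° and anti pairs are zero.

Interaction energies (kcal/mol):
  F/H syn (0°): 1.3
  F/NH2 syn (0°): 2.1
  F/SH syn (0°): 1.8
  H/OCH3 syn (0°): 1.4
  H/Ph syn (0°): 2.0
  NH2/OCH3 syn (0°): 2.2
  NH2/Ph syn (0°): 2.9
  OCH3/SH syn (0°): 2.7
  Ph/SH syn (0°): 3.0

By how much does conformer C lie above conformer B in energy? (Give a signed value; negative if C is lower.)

-0.4 kcal/mol

C is eclipsed. OCH3 at 0° is eclipsed with H at 0° (1.4); F at 120° is eclipsed with NH2 at 120° (2.1); Ph at 240° is eclipsed with SH at 240° (3.0). Total 6.5 kcal/mol.
B is eclipsed. OCH3 at 0° is eclipsed with SH at 0° (2.7); F at 120° is eclipsed with H at 120° (1.3); Ph at 240° is eclipsed with NH2 at 240° (2.9). Total 6.9 kcal/mol.
E(C) − E(B) = 6.5 − 6.9 = -0.4 kcal/mol.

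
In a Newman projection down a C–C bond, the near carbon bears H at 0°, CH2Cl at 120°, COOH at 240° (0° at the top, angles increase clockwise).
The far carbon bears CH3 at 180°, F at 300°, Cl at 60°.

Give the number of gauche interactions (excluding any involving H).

Non-H gauche pairs: CH2Cl(120°)/CH3(180°); CH2Cl(120°)/Cl(60°); COOH(240°)/CH3(180°); COOH(240°)/F(300°) — 4 interactions.

4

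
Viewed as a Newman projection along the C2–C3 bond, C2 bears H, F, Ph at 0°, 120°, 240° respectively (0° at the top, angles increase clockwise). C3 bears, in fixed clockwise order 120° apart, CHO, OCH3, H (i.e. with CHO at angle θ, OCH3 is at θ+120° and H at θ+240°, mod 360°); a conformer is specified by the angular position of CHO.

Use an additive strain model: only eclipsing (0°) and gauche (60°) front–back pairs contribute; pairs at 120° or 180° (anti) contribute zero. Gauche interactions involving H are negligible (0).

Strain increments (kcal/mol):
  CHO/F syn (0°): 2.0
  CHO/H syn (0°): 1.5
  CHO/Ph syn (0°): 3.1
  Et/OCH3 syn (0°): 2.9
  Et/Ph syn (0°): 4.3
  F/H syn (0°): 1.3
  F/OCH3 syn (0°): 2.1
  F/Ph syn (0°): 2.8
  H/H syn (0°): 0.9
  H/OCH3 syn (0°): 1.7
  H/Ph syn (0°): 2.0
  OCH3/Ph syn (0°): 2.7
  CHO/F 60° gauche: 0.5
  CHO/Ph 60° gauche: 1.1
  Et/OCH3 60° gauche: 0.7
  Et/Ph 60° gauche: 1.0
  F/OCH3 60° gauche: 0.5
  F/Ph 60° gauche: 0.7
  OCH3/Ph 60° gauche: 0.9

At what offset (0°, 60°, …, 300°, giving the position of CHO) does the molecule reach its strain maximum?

CHO at 0° is eclipsed. H at 0° is eclipsed with CHO at 0° (1.5); F at 120° is eclipsed with OCH3 at 120° (2.1); Ph at 240° is eclipsed with H at 240° (2.0). Total 5.6 kcal/mol.
CHO at 60° is staggered. F at 120° is gauche with CHO at 60° (0.5); F at 120° is gauche with OCH3 at 180° (0.5); Ph at 240° is gauche with OCH3 at 180° (0.9). Total 1.9 kcal/mol.
CHO at 120° is eclipsed. H at 0° is eclipsed with H at 0° (0.9); F at 120° is eclipsed with CHO at 120° (2.0); Ph at 240° is eclipsed with OCH3 at 240° (2.7). Total 5.6 kcal/mol.
CHO at 180° is staggered. F at 120° is gauche with CHO at 180° (0.5); Ph at 240° is gauche with CHO at 180° (1.1); Ph at 240° is gauche with OCH3 at 300° (0.9). Total 2.5 kcal/mol.
CHO at 240° is eclipsed. H at 0° is eclipsed with OCH3 at 0° (1.7); F at 120° is eclipsed with H at 120° (1.3); Ph at 240° is eclipsed with CHO at 240° (3.1). Total 6.1 kcal/mol.
CHO at 300° is staggered. F at 120° is gauche with OCH3 at 60° (0.5); Ph at 240° is gauche with CHO at 300° (1.1). Total 1.6 kcal/mol.
The maximum (6.1 kcal/mol) occurs with CHO at 240°.

240°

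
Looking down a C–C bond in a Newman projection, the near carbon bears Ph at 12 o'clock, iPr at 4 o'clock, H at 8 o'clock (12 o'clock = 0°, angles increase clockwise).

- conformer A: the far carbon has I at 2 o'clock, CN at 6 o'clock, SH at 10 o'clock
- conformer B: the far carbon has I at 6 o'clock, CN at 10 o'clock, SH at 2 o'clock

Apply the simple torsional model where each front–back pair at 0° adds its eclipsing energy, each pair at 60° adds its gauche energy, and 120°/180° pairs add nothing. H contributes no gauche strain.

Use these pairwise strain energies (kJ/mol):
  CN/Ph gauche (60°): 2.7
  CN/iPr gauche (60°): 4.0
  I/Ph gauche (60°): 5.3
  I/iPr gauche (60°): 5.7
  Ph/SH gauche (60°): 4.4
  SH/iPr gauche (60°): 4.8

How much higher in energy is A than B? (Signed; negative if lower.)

+1.8 kJ/mol

A (staggered): Ph(0°)/I(60°) gauche 5.3; Ph(0°)/SH(300°) gauche 4.4; iPr(120°)/I(60°) gauche 5.7; iPr(120°)/CN(180°) gauche 4.0 → 19.4 kJ/mol.
B (staggered): Ph(0°)/CN(300°) gauche 2.7; Ph(0°)/SH(60°) gauche 4.4; iPr(120°)/I(180°) gauche 5.7; iPr(120°)/SH(60°) gauche 4.8 → 17.6 kJ/mol.
E(A) − E(B) = 19.4 − 17.6 = +1.8 kJ/mol.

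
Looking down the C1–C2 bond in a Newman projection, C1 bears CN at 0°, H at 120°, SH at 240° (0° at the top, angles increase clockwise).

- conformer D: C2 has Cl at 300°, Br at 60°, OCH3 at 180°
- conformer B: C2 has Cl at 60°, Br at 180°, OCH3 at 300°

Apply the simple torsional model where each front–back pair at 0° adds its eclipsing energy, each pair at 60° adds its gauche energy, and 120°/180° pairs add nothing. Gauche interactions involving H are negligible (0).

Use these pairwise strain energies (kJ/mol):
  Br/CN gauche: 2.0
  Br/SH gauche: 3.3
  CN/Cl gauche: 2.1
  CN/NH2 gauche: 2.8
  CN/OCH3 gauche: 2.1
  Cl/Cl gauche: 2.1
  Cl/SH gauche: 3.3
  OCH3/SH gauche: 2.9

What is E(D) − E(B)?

-0.1 kJ/mol

D (staggered): CN(0°)/Cl(300°) gauche 2.1; CN(0°)/Br(60°) gauche 2.0; SH(240°)/Cl(300°) gauche 3.3; SH(240°)/OCH3(180°) gauche 2.9 → 10.3 kJ/mol.
B (staggered): CN(0°)/Cl(60°) gauche 2.1; CN(0°)/OCH3(300°) gauche 2.1; SH(240°)/Br(180°) gauche 3.3; SH(240°)/OCH3(300°) gauche 2.9 → 10.4 kJ/mol.
E(D) − E(B) = 10.3 − 10.4 = -0.1 kJ/mol.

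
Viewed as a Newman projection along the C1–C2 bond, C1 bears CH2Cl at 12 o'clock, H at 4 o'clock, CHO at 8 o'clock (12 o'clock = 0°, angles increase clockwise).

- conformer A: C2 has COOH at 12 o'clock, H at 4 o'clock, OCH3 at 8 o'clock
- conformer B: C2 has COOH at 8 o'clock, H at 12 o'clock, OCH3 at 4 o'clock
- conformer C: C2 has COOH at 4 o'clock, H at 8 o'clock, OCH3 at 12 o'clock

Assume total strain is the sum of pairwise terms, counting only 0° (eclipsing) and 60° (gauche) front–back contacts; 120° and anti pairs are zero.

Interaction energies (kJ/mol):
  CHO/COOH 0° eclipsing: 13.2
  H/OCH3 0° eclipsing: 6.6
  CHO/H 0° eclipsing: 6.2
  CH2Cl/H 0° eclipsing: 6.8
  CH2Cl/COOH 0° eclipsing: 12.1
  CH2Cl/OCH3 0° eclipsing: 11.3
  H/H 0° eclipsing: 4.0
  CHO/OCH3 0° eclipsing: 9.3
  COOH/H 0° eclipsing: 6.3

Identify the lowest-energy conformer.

C

A (eclipsed): CH2Cl(0°)/COOH(0°) eclipsed 12.1; H(120°)/H(120°) eclipsed 4.0; CHO(240°)/OCH3(240°) eclipsed 9.3 → 25.4 kJ/mol.
B (eclipsed): CH2Cl(0°)/H(0°) eclipsed 6.8; H(120°)/OCH3(120°) eclipsed 6.6; CHO(240°)/COOH(240°) eclipsed 13.2 → 26.6 kJ/mol.
C (eclipsed): CH2Cl(0°)/OCH3(0°) eclipsed 11.3; H(120°)/COOH(120°) eclipsed 6.3; CHO(240°)/H(240°) eclipsed 6.2 → 23.8 kJ/mol.
C has the lowest total (23.8 kJ/mol).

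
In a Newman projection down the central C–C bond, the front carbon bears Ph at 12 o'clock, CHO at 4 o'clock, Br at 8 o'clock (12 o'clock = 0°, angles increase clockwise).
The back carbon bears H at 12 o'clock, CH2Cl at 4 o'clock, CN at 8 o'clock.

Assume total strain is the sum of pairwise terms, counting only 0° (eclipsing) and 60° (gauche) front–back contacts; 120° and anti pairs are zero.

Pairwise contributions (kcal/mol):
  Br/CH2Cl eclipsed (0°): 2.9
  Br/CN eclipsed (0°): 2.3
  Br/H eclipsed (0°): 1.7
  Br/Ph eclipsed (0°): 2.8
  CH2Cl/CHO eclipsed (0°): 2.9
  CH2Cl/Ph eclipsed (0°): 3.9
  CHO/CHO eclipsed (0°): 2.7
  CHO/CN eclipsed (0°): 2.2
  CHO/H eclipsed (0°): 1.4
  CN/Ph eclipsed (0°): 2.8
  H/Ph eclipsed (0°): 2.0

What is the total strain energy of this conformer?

This conformer (eclipsed): Ph–H eclipsed, CHO–CH2Cl eclipsed, Br–CN eclipsed; 2.0 + 2.9 + 2.3 = 7.2 kcal/mol.

7.2 kcal/mol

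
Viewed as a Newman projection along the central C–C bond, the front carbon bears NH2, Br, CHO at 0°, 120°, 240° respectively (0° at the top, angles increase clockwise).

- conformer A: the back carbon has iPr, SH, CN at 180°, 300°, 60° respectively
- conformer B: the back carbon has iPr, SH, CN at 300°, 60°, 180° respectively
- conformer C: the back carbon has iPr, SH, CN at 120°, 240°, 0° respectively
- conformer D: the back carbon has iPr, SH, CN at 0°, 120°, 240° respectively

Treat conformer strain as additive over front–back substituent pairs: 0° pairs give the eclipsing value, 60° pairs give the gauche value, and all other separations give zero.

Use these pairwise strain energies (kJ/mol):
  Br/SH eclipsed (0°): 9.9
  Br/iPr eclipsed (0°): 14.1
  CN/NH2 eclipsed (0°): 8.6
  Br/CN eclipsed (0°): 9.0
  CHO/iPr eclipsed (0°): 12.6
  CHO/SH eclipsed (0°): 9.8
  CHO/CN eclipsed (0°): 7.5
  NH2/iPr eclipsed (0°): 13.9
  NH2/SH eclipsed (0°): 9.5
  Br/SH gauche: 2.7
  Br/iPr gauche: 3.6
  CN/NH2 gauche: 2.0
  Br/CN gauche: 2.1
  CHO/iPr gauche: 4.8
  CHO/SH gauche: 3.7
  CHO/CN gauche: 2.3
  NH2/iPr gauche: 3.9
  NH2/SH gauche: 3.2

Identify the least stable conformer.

A (staggered): NH2–SH gauche, NH2–CN gauche, Br–iPr gauche, Br–CN gauche, CHO–iPr gauche, CHO–SH gauche; 3.2 + 2.0 + 3.6 + 2.1 + 4.8 + 3.7 = 19.4 kJ/mol.
B (staggered): NH2–iPr gauche, NH2–SH gauche, Br–SH gauche, Br–CN gauche, CHO–iPr gauche, CHO–CN gauche; 3.9 + 3.2 + 2.7 + 2.1 + 4.8 + 2.3 = 19.0 kJ/mol.
C (eclipsed): NH2–CN eclipsed, Br–iPr eclipsed, CHO–SH eclipsed; 8.6 + 14.1 + 9.8 = 32.5 kJ/mol.
D (eclipsed): NH2–iPr eclipsed, Br–SH eclipsed, CHO–CN eclipsed; 13.9 + 9.9 + 7.5 = 31.3 kJ/mol.
C has the highest total (32.5 kJ/mol).

C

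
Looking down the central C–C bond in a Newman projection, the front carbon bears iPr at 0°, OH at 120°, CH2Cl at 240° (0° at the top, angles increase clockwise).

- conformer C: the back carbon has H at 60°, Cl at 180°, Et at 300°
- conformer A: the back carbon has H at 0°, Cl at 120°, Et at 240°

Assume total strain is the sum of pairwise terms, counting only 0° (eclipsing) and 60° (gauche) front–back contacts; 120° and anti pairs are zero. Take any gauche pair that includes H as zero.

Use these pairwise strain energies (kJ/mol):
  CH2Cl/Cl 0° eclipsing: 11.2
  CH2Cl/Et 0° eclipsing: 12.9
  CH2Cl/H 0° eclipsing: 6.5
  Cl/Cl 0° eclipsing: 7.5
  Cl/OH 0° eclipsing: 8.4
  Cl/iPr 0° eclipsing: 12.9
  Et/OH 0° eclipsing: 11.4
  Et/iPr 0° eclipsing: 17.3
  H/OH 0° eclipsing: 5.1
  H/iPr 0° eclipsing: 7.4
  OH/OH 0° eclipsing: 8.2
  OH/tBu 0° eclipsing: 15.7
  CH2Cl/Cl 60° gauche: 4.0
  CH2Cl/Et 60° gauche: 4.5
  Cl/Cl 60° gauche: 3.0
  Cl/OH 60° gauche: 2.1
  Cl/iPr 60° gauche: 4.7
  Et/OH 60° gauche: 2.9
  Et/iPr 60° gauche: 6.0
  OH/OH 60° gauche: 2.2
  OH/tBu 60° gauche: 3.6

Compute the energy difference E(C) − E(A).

C (staggered): iPr–Et gauche, OH–Cl gauche, CH2Cl–Cl gauche, CH2Cl–Et gauche; 6.0 + 2.1 + 4.0 + 4.5 = 16.6 kJ/mol.
A (eclipsed): iPr–H eclipsed, OH–Cl eclipsed, CH2Cl–Et eclipsed; 7.4 + 8.4 + 12.9 = 28.7 kJ/mol.
E(C) − E(A) = 16.6 − 28.7 = -12.1 kJ/mol.

-12.1 kJ/mol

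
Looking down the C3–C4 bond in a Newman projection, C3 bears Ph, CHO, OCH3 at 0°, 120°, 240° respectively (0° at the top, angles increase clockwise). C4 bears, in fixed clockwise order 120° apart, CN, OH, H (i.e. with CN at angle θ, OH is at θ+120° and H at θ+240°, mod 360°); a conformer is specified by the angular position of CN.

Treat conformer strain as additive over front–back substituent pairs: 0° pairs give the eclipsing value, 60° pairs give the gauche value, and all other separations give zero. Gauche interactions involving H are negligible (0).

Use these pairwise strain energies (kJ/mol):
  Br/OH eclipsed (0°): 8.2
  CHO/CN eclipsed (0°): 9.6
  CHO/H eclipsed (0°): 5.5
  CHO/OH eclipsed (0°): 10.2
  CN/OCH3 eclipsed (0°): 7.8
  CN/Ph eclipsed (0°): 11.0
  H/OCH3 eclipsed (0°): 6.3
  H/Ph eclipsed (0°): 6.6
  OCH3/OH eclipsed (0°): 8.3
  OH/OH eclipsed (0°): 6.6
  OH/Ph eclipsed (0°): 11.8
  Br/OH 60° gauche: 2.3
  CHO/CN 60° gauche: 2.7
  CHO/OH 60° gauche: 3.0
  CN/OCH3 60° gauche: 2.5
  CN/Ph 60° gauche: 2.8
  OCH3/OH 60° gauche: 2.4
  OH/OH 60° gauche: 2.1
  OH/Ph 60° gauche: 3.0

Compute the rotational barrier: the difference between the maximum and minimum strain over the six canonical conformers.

CN at 0° is eclipsed. Ph at 0° is eclipsed with CN at 0° (11.0); CHO at 120° is eclipsed with OH at 120° (10.2); OCH3 at 240° is eclipsed with H at 240° (6.3). Total 27.5 kJ/mol.
CN at 60° is staggered. Ph at 0° is gauche with CN at 60° (2.8); CHO at 120° is gauche with CN at 60° (2.7); CHO at 120° is gauche with OH at 180° (3.0); OCH3 at 240° is gauche with OH at 180° (2.4). Total 10.9 kJ/mol.
CN at 120° is eclipsed. Ph at 0° is eclipsed with H at 0° (6.6); CHO at 120° is eclipsed with CN at 120° (9.6); OCH3 at 240° is eclipsed with OH at 240° (8.3). Total 24.5 kJ/mol.
CN at 180° is staggered. Ph at 0° is gauche with OH at 300° (3.0); CHO at 120° is gauche with CN at 180° (2.7); OCH3 at 240° is gauche with CN at 180° (2.5); OCH3 at 240° is gauche with OH at 300° (2.4). Total 10.6 kJ/mol.
CN at 240° is eclipsed. Ph at 0° is eclipsed with OH at 0° (11.8); CHO at 120° is eclipsed with H at 120° (5.5); OCH3 at 240° is eclipsed with CN at 240° (7.8). Total 25.1 kJ/mol.
CN at 300° is staggered. Ph at 0° is gauche with CN at 300° (2.8); Ph at 0° is gauche with OH at 60° (3.0); CHO at 120° is gauche with OH at 60° (3.0); OCH3 at 240° is gauche with CN at 300° (2.5). Total 11.3 kJ/mol.
Max at 0° (27.5 kJ/mol), min at 180° (10.6 kJ/mol); barrier = 16.9 kJ/mol.

16.9 kJ/mol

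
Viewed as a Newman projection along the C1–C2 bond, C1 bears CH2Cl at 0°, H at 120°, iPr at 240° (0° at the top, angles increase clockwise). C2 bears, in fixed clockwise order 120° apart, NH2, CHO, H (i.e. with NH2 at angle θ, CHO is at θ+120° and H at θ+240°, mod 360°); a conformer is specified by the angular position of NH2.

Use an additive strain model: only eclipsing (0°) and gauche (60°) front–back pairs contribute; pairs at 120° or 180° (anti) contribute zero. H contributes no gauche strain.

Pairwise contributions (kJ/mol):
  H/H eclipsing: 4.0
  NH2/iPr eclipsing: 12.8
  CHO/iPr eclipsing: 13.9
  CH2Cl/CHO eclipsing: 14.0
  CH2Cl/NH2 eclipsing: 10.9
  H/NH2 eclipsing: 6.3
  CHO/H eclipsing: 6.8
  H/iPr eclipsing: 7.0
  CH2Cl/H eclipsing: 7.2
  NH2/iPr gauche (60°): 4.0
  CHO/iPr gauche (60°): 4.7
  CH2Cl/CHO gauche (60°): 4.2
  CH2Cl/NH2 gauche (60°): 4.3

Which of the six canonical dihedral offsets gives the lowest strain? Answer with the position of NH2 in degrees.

NH2 at 0° is eclipsed. CH2Cl at 0° is eclipsed with NH2 at 0° (10.9); H at 120° is eclipsed with CHO at 120° (6.8); iPr at 240° is eclipsed with H at 240° (7.0). Total 24.7 kJ/mol.
NH2 at 60° is staggered. CH2Cl at 0° is gauche with NH2 at 60° (4.3); iPr at 240° is gauche with CHO at 180° (4.7). Total 9.0 kJ/mol.
NH2 at 120° is eclipsed. CH2Cl at 0° is eclipsed with H at 0° (7.2); H at 120° is eclipsed with NH2 at 120° (6.3); iPr at 240° is eclipsed with CHO at 240° (13.9). Total 27.4 kJ/mol.
NH2 at 180° is staggered. CH2Cl at 0° is gauche with CHO at 300° (4.2); iPr at 240° is gauche with NH2 at 180° (4.0); iPr at 240° is gauche with CHO at 300° (4.7). Total 12.9 kJ/mol.
NH2 at 240° is eclipsed. CH2Cl at 0° is eclipsed with CHO at 0° (14.0); H at 120° is eclipsed with H at 120° (4.0); iPr at 240° is eclipsed with NH2 at 240° (12.8). Total 30.8 kJ/mol.
NH2 at 300° is staggered. CH2Cl at 0° is gauche with NH2 at 300° (4.3); CH2Cl at 0° is gauche with CHO at 60° (4.2); iPr at 240° is gauche with NH2 at 300° (4.0). Total 12.5 kJ/mol.
The minimum (9.0 kJ/mol) occurs with NH2 at 60°.

60°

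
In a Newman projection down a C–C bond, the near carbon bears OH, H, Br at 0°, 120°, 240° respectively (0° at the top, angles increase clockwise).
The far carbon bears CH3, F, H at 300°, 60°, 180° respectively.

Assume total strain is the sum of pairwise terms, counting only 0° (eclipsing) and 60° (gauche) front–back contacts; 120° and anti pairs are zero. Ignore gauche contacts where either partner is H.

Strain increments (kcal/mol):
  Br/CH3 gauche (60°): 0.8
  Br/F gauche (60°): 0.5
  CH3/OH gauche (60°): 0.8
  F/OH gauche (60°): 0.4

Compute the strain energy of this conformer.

This conformer (staggered): OH(0°)/CH3(300°) gauche 0.8; OH(0°)/F(60°) gauche 0.4; Br(240°)/CH3(300°) gauche 0.8 → 2.0 kcal/mol.

2.0 kcal/mol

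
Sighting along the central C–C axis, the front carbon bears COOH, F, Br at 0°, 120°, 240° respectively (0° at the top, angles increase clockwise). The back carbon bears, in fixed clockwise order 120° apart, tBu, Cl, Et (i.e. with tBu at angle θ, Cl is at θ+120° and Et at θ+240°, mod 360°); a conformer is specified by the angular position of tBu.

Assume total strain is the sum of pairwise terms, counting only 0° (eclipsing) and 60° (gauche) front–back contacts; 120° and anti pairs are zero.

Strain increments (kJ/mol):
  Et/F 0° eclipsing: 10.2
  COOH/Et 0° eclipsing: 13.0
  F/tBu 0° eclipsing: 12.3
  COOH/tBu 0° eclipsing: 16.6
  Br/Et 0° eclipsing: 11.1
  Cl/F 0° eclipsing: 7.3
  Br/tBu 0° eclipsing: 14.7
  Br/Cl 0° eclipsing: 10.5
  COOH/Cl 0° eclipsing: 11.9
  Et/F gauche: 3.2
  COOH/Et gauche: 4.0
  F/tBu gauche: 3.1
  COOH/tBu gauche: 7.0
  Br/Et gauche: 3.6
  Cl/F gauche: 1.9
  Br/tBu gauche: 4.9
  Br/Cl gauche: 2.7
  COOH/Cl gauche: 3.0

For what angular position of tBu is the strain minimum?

180°

tBu at 0° is eclipsed. COOH at 0° is eclipsed with tBu at 0° (16.6); F at 120° is eclipsed with Cl at 120° (7.3); Br at 240° is eclipsed with Et at 240° (11.1). Total 35.0 kJ/mol.
tBu at 60° is staggered. COOH at 0° is gauche with tBu at 60° (7.0); COOH at 0° is gauche with Et at 300° (4.0); F at 120° is gauche with tBu at 60° (3.1); F at 120° is gauche with Cl at 180° (1.9); Br at 240° is gauche with Cl at 180° (2.7); Br at 240° is gauche with Et at 300° (3.6). Total 22.3 kJ/mol.
tBu at 120° is eclipsed. COOH at 0° is eclipsed with Et at 0° (13.0); F at 120° is eclipsed with tBu at 120° (12.3); Br at 240° is eclipsed with Cl at 240° (10.5). Total 35.8 kJ/mol.
tBu at 180° is staggered. COOH at 0° is gauche with Cl at 300° (3.0); COOH at 0° is gauche with Et at 60° (4.0); F at 120° is gauche with tBu at 180° (3.1); F at 120° is gauche with Et at 60° (3.2); Br at 240° is gauche with tBu at 180° (4.9); Br at 240° is gauche with Cl at 300° (2.7). Total 20.9 kJ/mol.
tBu at 240° is eclipsed. COOH at 0° is eclipsed with Cl at 0° (11.9); F at 120° is eclipsed with Et at 120° (10.2); Br at 240° is eclipsed with tBu at 240° (14.7). Total 36.8 kJ/mol.
tBu at 300° is staggered. COOH at 0° is gauche with tBu at 300° (7.0); COOH at 0° is gauche with Cl at 60° (3.0); F at 120° is gauche with Cl at 60° (1.9); F at 120° is gauche with Et at 180° (3.2); Br at 240° is gauche with tBu at 300° (4.9); Br at 240° is gauche with Et at 180° (3.6). Total 23.6 kJ/mol.
The minimum (20.9 kJ/mol) occurs with tBu at 180°.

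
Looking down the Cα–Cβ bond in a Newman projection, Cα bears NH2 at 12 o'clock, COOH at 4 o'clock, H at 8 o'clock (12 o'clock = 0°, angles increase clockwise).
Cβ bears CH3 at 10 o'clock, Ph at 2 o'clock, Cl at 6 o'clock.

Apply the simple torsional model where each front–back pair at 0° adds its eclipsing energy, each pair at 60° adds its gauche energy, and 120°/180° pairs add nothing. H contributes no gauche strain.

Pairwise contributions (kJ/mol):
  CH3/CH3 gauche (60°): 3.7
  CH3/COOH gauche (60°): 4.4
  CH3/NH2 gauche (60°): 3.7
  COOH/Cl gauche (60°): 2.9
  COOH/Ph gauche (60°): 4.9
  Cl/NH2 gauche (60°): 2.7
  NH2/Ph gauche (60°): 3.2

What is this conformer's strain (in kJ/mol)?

14.7 kJ/mol

This conformer (staggered): NH2–CH3 gauche, NH2–Ph gauche, COOH–Ph gauche, COOH–Cl gauche; 3.7 + 3.2 + 4.9 + 2.9 = 14.7 kJ/mol.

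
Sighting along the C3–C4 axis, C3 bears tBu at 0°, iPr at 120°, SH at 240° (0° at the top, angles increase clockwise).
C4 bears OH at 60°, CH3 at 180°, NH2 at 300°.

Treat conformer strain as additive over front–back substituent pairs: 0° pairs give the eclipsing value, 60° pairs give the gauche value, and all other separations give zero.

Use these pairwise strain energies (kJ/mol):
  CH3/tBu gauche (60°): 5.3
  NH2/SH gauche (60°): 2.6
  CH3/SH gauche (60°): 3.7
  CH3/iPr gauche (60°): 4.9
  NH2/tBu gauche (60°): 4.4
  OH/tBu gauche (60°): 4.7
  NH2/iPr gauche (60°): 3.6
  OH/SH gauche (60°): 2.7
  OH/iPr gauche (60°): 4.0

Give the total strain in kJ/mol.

This conformer (staggered): tBu–OH gauche, tBu–NH2 gauche, iPr–OH gauche, iPr–CH3 gauche, SH–CH3 gauche, SH–NH2 gauche; 4.7 + 4.4 + 4.0 + 4.9 + 3.7 + 2.6 = 24.3 kJ/mol.

24.3 kJ/mol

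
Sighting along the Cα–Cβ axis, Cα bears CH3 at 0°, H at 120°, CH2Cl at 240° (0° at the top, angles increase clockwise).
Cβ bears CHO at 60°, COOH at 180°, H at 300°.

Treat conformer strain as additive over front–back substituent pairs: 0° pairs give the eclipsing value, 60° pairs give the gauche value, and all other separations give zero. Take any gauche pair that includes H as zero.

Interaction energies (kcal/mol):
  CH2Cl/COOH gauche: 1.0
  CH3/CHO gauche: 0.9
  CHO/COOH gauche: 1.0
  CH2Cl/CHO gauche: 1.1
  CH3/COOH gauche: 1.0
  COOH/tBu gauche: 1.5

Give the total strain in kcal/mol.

This conformer (staggered): CH3(0°)/CHO(60°) gauche 0.9; CH2Cl(240°)/COOH(180°) gauche 1.0 → 1.9 kcal/mol.

1.9 kcal/mol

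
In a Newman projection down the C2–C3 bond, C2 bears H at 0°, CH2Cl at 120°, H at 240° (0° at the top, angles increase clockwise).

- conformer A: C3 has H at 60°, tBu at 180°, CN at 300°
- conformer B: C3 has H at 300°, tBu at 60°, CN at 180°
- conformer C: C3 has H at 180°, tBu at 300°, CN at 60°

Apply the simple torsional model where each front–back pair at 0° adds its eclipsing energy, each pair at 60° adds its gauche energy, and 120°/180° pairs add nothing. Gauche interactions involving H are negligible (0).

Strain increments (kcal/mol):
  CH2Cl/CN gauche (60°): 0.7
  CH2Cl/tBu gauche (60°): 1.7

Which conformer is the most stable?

A (staggered): CH2Cl(120°)/tBu(180°) gauche 1.7 → 1.7 kcal/mol.
B (staggered): CH2Cl(120°)/tBu(60°) gauche 1.7; CH2Cl(120°)/CN(180°) gauche 0.7 → 2.4 kcal/mol.
C (staggered): CH2Cl(120°)/CN(60°) gauche 0.7 → 0.7 kcal/mol.
C has the lowest total (0.7 kcal/mol).

C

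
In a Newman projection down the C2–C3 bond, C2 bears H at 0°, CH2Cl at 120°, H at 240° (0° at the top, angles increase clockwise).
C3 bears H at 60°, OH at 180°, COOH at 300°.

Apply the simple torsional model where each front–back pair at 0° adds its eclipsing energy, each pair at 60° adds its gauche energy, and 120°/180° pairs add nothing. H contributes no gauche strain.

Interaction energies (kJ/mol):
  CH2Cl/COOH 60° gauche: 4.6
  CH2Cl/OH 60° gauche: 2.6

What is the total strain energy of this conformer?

2.6 kJ/mol

This conformer is staggered. CH2Cl at 120° is gauche with OH at 180° (2.6). Total 2.6 kJ/mol.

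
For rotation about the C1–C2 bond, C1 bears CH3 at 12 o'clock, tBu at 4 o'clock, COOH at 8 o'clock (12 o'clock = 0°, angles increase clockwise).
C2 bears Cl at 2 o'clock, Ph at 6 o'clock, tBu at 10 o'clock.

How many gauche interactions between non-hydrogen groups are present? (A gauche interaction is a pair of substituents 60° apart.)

Non-H gauche pairs: CH3(0°)/Cl(60°); CH3(0°)/tBu(300°); tBu(120°)/Cl(60°); tBu(120°)/Ph(180°); COOH(240°)/Ph(180°); COOH(240°)/tBu(300°) — 6 interactions.

6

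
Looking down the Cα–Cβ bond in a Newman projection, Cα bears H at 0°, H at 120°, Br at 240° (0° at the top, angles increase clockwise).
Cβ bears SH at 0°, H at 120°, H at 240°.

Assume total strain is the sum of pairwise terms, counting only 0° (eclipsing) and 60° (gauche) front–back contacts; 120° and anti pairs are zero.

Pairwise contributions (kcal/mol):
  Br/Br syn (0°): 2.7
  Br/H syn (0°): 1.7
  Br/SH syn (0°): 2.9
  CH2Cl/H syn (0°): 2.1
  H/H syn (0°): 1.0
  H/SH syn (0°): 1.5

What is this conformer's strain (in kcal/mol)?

This conformer (eclipsed): H–SH eclipsed, H–H eclipsed, Br–H eclipsed; 1.5 + 1.0 + 1.7 = 4.2 kcal/mol.

4.2 kcal/mol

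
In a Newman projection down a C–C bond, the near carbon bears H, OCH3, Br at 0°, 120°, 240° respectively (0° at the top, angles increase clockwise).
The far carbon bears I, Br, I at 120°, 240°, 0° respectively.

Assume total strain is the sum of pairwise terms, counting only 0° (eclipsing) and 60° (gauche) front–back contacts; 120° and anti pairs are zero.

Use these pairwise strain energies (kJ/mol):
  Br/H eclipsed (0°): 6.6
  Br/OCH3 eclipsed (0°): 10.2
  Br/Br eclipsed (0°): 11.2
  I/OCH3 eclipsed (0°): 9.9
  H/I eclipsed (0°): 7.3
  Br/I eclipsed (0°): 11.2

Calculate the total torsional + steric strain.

28.4 kJ/mol

This conformer (eclipsed): H–I eclipsed, OCH3–I eclipsed, Br–Br eclipsed; 7.3 + 9.9 + 11.2 = 28.4 kJ/mol.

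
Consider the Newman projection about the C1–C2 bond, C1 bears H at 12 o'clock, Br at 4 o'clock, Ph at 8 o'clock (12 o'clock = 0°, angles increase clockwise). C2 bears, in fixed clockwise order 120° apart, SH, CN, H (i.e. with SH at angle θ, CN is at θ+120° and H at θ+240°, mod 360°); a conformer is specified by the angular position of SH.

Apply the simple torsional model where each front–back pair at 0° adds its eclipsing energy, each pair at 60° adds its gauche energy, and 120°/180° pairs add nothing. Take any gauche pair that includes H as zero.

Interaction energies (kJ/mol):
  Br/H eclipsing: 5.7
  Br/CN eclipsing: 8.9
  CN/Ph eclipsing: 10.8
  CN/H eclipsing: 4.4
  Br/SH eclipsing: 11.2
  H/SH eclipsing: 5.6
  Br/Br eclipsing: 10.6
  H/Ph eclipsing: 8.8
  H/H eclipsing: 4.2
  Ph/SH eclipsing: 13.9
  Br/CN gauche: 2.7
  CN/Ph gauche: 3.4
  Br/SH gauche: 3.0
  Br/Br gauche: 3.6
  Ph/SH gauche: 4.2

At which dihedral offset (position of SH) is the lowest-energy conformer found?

SH at 0° is eclipsed. H at 0° is eclipsed with SH at 0° (5.6); Br at 120° is eclipsed with CN at 120° (8.9); Ph at 240° is eclipsed with H at 240° (8.8). Total 23.3 kJ/mol.
SH at 60° is staggered. Br at 120° is gauche with SH at 60° (3.0); Br at 120° is gauche with CN at 180° (2.7); Ph at 240° is gauche with CN at 180° (3.4). Total 9.1 kJ/mol.
SH at 120° is eclipsed. H at 0° is eclipsed with H at 0° (4.2); Br at 120° is eclipsed with SH at 120° (11.2); Ph at 240° is eclipsed with CN at 240° (10.8). Total 26.2 kJ/mol.
SH at 180° is staggered. Br at 120° is gauche with SH at 180° (3.0); Ph at 240° is gauche with SH at 180° (4.2); Ph at 240° is gauche with CN at 300° (3.4). Total 10.6 kJ/mol.
SH at 240° is eclipsed. H at 0° is eclipsed with CN at 0° (4.4); Br at 120° is eclipsed with H at 120° (5.7); Ph at 240° is eclipsed with SH at 240° (13.9). Total 24.0 kJ/mol.
SH at 300° is staggered. Br at 120° is gauche with CN at 60° (2.7); Ph at 240° is gauche with SH at 300° (4.2). Total 6.9 kJ/mol.
The minimum (6.9 kJ/mol) occurs with SH at 300°.

300°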